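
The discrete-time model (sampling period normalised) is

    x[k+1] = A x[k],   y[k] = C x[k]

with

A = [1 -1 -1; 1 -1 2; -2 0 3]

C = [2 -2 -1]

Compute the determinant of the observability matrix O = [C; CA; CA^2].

212

CA = [[2, 0, -9]]
CA^2 = [[20, -2, -29]]
Observability matrix O = [C; CA; CA^2] = [[2, -2, -1], [2, 0, -9], [20, -2, -29]]
Expanding along the first row, det(O) = 2·(0·(-29) - (-9)·(-2)) - (-2)·(2·(-29) - (-9)·20) + (-1)·(2·(-2) - 0·20) = 2·(-18) - (-2)·122 + (-1)·(-4) = 212
Since det(O) ≠ 0, rank(O) = 3 and the system is completely observable.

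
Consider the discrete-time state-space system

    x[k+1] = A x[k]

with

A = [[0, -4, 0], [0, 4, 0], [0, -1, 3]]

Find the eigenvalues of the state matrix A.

det(zI - A) = z^3 - (tr A)z^2 + (M11 + M22 + M33)z - det A, where Mii is the 2×2 principal minor of A obtained by deleting row i and column i.
tr A = 0 + 4 + 3 = 7; M11 = 4·3 - 0·(-1) = 12 - 0 = 12; M22 = 0·3 - 0·0 = 0 - 0 = 0; M33 = 0·4 - (-4)·0 = 0 - 0 = 0; sum of minors = 12.
det A = 0·(4·3 - 0·(-1)) - (-4)·(0·3 - 0·0) + 0·(0·(-1) - 4·0) = 0·12 - (-4)·0 + 0·0 = 0.
So p(z) = det(zI - A) = z^3 - 7z^2 + 12z.
The constant term is 0, so p(z) = z(z^2 - 7z + 12).
Factor z^2 - 7z + 12: two numbers with sum 7 and product 12 are 4 and 3, so z^2 - 7z + 12 = (z - 4)(z - 3).
Hence p(z) = z (z - 4) (z - 3), with roots 0, 3, 4.

0, 3, 4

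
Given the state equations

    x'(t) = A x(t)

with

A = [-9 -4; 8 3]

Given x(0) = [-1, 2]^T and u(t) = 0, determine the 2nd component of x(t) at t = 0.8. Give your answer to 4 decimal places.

det(sI - A) = s^2 - (tr A)s + det A, with tr A = (-9) + 3 = -6 and det A = (-9)·3 - (-4)·8 = -27 - (-32) = 5.
So p(s) = det(sI - A) = s^2 + 6s + 5.
Factor s^2 + 6s + 5: two numbers with sum -6 and product 5 are -1 and -5, so s^2 + 6s + 5 = (s + 1)(s + 5).
Hence p(s) = (s + 1) (s + 5), with roots -5, -1.
The eigenvalues -5, -1 are distinct and real, so A is diagonalisable and x(t) = e^{At} x(0) = V diag(e^{λ_i t}) V^{-1} x(0), where the columns of V are the eigenvectors.
λ = -5: A - (-5)I = [[-4, -4], [8, 8]]. Row 1 gives (-4)·v1 + (-4)·v2 = 0, so take v_1 = [-1, 1]^T.
λ = -1: A - (-1)I = [[-8, -4], [8, 4]]. Row 1 gives (-8)·v1 + (-4)·v2 = 0, so take v_2 = [1, -2]^T.
V = [v_1 v_2] = [[-1, 1], [1, -2]] has det V = 1, so V^{-1} = adj(V)/det V = [[-2, -1], [-1, -1]].
Modal coordinates z(0) = V^{-1} x(0): (-2)·(-1) + (-1)·2 = 0; (-1)·(-1) + (-1)·2 = -1; so z(0) = [0, -1]^T.
x_2(t) = Σ_i (v_i)_2 · z_i(0) · e^{λ_i t} (row 2 of V times the modal terms).
x_2(0.8) = 1·0·e^{-5·0.8} + (-2)·(-1)·e^{-1·0.8} = 0·0.018316 + 2·0.449329 = 0.8987.

0.8987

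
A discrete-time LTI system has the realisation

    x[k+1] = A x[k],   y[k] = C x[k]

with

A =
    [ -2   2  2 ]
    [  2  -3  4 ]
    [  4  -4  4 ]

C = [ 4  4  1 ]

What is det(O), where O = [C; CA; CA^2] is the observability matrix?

14976

CA = [[4, -8, 28]]
CA^2 = [[88, -80, 88]]
Observability matrix O = [C; CA; CA^2] = [[4, 4, 1], [4, -8, 28], [88, -80, 88]]
Expanding along the first row, det(O) = 4·((-8)·88 - 28·(-80)) - 4·(4·88 - 28·88) + 1·(4·(-80) - (-8)·88) = 4·1536 - 4·(-2112) + 1·384 = 14976
Since det(O) ≠ 0, rank(O) = 3 and the system is completely observable.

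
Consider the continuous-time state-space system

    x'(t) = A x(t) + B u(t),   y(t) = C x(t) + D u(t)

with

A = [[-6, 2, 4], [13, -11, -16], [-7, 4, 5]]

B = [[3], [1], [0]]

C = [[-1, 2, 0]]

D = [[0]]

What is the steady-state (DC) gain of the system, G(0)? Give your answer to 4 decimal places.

G(0) = C(-A)^{-1}B + D = -C A^{-1} B + D.
det A = -60, so A^{-1} = (1/-60)·adj(A) = [[-3/20, -1/10, -1/5], [-47/60, 1/30, 11/15], [5/12, -1/6, -2/3]]
A^{-1} B = [-11/20, -139/60, 13/12]^T
C A^{-1} B = -49/12
G(0) = D - C A^{-1} B = 0 - (-49/12) = 49/12 ≈ 4.0833

4.0833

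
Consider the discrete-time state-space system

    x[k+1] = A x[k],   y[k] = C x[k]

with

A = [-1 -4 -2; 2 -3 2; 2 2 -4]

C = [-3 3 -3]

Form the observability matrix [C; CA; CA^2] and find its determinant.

CA = [[3, -3, 24]]
CA^2 = [[39, 45, -108]]
Observability matrix O = [C; CA; CA^2] = [[-3, 3, -3], [3, -3, 24], [39, 45, -108]]
Expanding along the first row, det(O) = (-3)·((-3)·(-108) - 24·45) - 3·(3·(-108) - 24·39) + (-3)·(3·45 - (-3)·39) = (-3)·(-756) - 3·(-1260) + (-3)·252 = 5292
Since det(O) ≠ 0, rank(O) = 3 and the system is completely observable.

5292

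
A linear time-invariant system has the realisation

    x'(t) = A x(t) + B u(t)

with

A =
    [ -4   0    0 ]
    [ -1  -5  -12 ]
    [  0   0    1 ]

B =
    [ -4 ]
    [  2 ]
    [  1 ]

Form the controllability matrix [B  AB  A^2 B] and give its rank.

2

AB = [[16], [-18], [1]]
A^2B = [[-64], [62], [1]]
Controllability matrix C = [B  AB  A^2B] = [[-4, 16, -64], [2, -18, 62], [1, 1, 1]]
The rows r1, r2, r3 of C are linearly dependent: r1 + r2 + 2·r3 = 0 (check each entry), so rank(C) ≤ 2.
The 2×2 minor from rows 1, 2, columns 1, 2 is (-4)·(-18) - 16·2 = 72 - 32 = 40 ≠ 0, so rank(C) = 2.
rank(C) = 2 < n = 3, so the pair (A, B) is not completely controllable.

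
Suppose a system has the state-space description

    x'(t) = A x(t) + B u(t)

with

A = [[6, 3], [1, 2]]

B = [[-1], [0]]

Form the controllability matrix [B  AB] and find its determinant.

1

AB = [[-6], [-1]]
Controllability matrix C = [B  AB] = [[-1, -6], [0, -1]]
det(C) = (-1)·(-1) - (-6)·0 = 1 - 0 = 1
Since det(C) ≠ 0, rank(C) = 2 and the system is completely controllable.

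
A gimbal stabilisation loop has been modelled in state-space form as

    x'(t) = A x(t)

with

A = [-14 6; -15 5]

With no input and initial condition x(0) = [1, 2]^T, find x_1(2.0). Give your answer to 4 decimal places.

0.0009

det(sI - A) = s^2 - (tr A)s + det A, with tr A = (-14) + 5 = -9 and det A = (-14)·5 - 6·(-15) = -70 - (-90) = 20.
So p(s) = det(sI - A) = s^2 + 9s + 20.
Factor s^2 + 9s + 20: two numbers with sum -9 and product 20 are -4 and -5, so s^2 + 9s + 20 = (s + 4)(s + 5).
Hence p(s) = (s + 4) (s + 5), with roots -5, -4.
The eigenvalues -5, -4 are distinct and real, so A is diagonalisable and x(t) = e^{At} x(0) = V diag(e^{λ_i t}) V^{-1} x(0), where the columns of V are the eigenvectors.
λ = -5: A - (-5)I = [[-9, 6], [-15, 10]]. Row 1 gives (-9)·v1 + 6·v2 = 0, so take v_1 = [-2, -3]^T.
λ = -4: A - (-4)I = [[-10, 6], [-15, 9]]. Row 1 gives (-10)·v1 + 6·v2 = 0, so take v_2 = [-3, -5]^T.
V = [v_1 v_2] = [[-2, -3], [-3, -5]] has det V = 1, so V^{-1} = adj(V)/det V = [[-5, 3], [3, -2]].
Modal coordinates z(0) = V^{-1} x(0): (-5)·1 + 3·2 = 1; 3·1 + (-2)·2 = -1; so z(0) = [1, -1]^T.
x_1(t) = Σ_i (v_i)_1 · z_i(0) · e^{λ_i t} (row 1 of V times the modal terms).
x_1(2.0) = (-2)·1·e^{-5·2.0} + (-3)·(-1)·e^{-4·2.0} = (-2)·0.000045 + 3·0.000335 = 0.0009.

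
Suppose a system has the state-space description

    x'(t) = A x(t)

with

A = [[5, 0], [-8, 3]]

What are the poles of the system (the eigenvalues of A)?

3, 5

det(sI - A) = s^2 - (tr A)s + det A, with tr A = 5 + 3 = 8 and det A = 5·3 - 0·(-8) = 15 - 0 = 15.
So p(s) = det(sI - A) = s^2 - 8s + 15.
Factor s^2 - 8s + 15: two numbers with sum 8 and product 15 are 5 and 3, so s^2 - 8s + 15 = (s - 5)(s - 3).
Hence p(s) = (s - 5) (s - 3), with roots 3, 5.
At least one eigenvalue has non-negative real part, so the system is not asymptotically stable.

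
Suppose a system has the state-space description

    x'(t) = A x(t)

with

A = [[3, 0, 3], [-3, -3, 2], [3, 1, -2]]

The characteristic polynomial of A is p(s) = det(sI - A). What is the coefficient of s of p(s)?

Expand det(sI - A) for the 3×3 matrix.
p(s) = s^3 + 2s^2 - 20s - 30.
(Check: constant term = det(-A) = (-1)^3 det A = -30; coefficient of s^2 = -tr A = 2.)
The coefficient of s is -20.

-20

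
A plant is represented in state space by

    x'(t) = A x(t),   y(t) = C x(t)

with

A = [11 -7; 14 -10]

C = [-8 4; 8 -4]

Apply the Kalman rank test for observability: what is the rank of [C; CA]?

1

CA = [[-32, 16], [32, -16]]
Observability matrix O = [C; CA] = [[-8, 4], [8, -4], [-32, 16], [32, -16]]
Every row of O is a scalar multiple of row 1 = [-8, 4] (multipliers 1, -1, 4, -4), so the rows span a one-dimensional space.
O ≠ 0, hence rank(O) = 1.
rank(O) = 1 < n = 2, so the pair (A, C) is not completely observable.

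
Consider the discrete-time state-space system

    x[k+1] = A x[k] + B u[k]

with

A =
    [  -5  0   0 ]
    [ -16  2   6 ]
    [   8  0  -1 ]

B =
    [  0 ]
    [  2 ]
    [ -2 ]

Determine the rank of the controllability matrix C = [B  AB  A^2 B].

2

AB = [[0], [-8], [2]]
A^2B = [[0], [-4], [-2]]
Controllability matrix C = [B  AB  A^2B] = [[0, 0, 0], [2, -8, -4], [-2, 2, -2]]
Row 1 of C is identically zero, so rank(C) ≤ 2.
The 2×2 minor from rows 2, 3, columns 1, 2 is 2·2 - (-8)·(-2) = 4 - 16 = -12 ≠ 0, so rank(C) = 2.
rank(C) = 2 < n = 3, so the pair (A, B) is not completely controllable.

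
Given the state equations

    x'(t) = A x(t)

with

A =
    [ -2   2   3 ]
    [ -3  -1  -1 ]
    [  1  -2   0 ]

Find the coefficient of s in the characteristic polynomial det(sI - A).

Expand det(sI - A) for the 3×3 matrix.
p(s) = s^3 + 3s^2 + 3s - 23.
(Check: constant term = det(-A) = (-1)^3 det A = -23; coefficient of s^2 = -tr A = 3.)
The coefficient of s is 3.

3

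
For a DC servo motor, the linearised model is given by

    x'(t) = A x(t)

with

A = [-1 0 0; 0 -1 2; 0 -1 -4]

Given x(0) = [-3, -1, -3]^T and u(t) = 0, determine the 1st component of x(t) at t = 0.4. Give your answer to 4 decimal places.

-2.0110

det(sI - A) = s^3 - (tr A)s^2 + (M11 + M22 + M33)s - det A, where Mii is the 2×2 principal minor of A obtained by deleting row i and column i.
tr A = (-1) + (-1) + (-4) = -6; M11 = (-1)·(-4) - 2·(-1) = 4 - (-2) = 6; M22 = (-1)·(-4) - 0·0 = 4 - 0 = 4; M33 = (-1)·(-1) - 0·0 = 1 - 0 = 1; sum of minors = 11.
det A = (-1)·((-1)·(-4) - 2·(-1)) - 0·(0·(-4) - 2·0) + 0·(0·(-1) - (-1)·0) = (-1)·6 - 0·0 + 0·0 = -6.
So p(s) = det(sI - A) = s^3 + 6s^2 + 11s + 6.
Rational-root test: any integer root divides 6. Testing small divisors, s = -1 works: p(-1) = -1 + 6 + (-11) + 6 = 0, so (s + 1) is a factor.
Dividing, p(s) = (s + 1)(s^2 + 5s + 6).
Factor s^2 + 5s + 6: two numbers with sum -5 and product 6 are -2 and -3, so s^2 + 5s + 6 = (s + 2)(s + 3).
Hence p(s) = (s + 1) (s + 2) (s + 3), with roots -3, -2, -1.
The eigenvalues -3, -2, -1 are distinct and real, so A is diagonalisable and x(t) = e^{At} x(0) = V diag(e^{λ_i t}) V^{-1} x(0), where the columns of V are the eigenvectors.
λ = -3: A - (-3)I = [[2, 0, 0], [0, 2, 2], [0, -1, -1]]. v must be orthogonal to every row; (row 1) × (row 2) = [0, -4, 4], so take v_1 = [0, -1, 1]^T.
λ = -2: A - (-2)I = [[1, 0, 0], [0, 1, 2], [0, -1, -2]]. v must be orthogonal to every row; (row 1) × (row 2) = [0, -2, 1], so take v_2 = [0, 2, -1]^T.
λ = -1: A - (-1)I = [[0, 0, 0], [0, 0, 2], [0, -1, -3]]. v must be orthogonal to every row; (row 2) × (row 3) = [2, 0, 0], so take v_3 = [1, 0, 0]^T.
V = [v_1 v_2 v_3] = [[0, 0, 1], [-1, 2, 0], [1, -1, 0]] has det V = -1, so V^{-1} = adj(V)/det V = [[0, 1, 2], [0, 1, 1], [1, 0, 0]].
Modal coordinates z(0) = V^{-1} x(0): 0·(-3) + 1·(-1) + 2·(-3) = -7; 0·(-3) + 1·(-1) + 1·(-3) = -4; 1·(-3) + 0·(-1) + 0·(-3) = -3; so z(0) = [-7, -4, -3]^T.
x_1(t) = Σ_i (v_i)_1 · z_i(0) · e^{λ_i t} (row 1 of V times the modal terms).
x_1(0.4) = 0·(-7)·e^{-3·0.4} + 0·(-4)·e^{-2·0.4} + 1·(-3)·e^{-1·0.4} = 0·0.301194 + 0·0.449329 + (-3)·0.670320 = -2.0110.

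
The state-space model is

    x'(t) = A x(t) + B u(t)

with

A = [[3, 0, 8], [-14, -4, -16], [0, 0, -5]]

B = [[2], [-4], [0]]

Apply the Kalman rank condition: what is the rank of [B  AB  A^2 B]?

AB = [[6], [-12], [0]]
A^2B = [[18], [-36], [0]]
Controllability matrix C = [B  AB  A^2B] = [[2, 6, 18], [-4, -12, -36], [0, 0, 0]]
Every column of C is a scalar multiple of column 1 = [2, -4, 0] (multipliers 1, 3, 9), so the columns span a one-dimensional space.
C ≠ 0, hence rank(C) = 1.
rank(C) = 1 < n = 3, so the pair (A, B) is not completely controllable.

1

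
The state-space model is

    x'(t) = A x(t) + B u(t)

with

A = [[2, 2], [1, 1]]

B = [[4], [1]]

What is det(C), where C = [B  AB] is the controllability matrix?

AB = [[10], [5]]
Controllability matrix C = [B  AB] = [[4, 10], [1, 5]]
det(C) = 4·5 - 10·1 = 20 - 10 = 10
Since det(C) ≠ 0, rank(C) = 2 and the system is completely controllable.

10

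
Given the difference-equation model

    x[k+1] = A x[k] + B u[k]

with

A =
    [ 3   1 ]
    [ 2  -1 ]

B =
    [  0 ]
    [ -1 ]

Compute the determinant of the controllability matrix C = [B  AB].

AB = [[-1], [1]]
Controllability matrix C = [B  AB] = [[0, -1], [-1, 1]]
det(C) = 0·1 - (-1)·(-1) = 0 - 1 = -1
Since det(C) ≠ 0, rank(C) = 2 and the system is completely controllable.

-1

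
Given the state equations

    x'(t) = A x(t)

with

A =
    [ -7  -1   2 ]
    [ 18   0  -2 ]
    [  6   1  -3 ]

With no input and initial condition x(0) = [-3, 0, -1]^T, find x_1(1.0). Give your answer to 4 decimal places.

det(sI - A) = s^3 - (tr A)s^2 + (M11 + M22 + M33)s - det A, where Mii is the 2×2 principal minor of A obtained by deleting row i and column i.
tr A = (-7) + 0 + (-3) = -10; M11 = 0·(-3) - (-2)·1 = 0 - (-2) = 2; M22 = (-7)·(-3) - 2·6 = 21 - 12 = 9; M33 = (-7)·0 - (-1)·18 = 0 - (-18) = 18; sum of minors = 29.
det A = (-7)·(0·(-3) - (-2)·1) - (-1)·(18·(-3) - (-2)·6) + 2·(18·1 - 0·6) = (-7)·2 - (-1)·(-42) + 2·18 = -20.
So p(s) = det(sI - A) = s^3 + 10s^2 + 29s + 20.
Rational-root test: any integer root divides 20. Testing small divisors, s = -1 works: p(-1) = -1 + 10 + (-29) + 20 = 0, so (s + 1) is a factor.
Dividing, p(s) = (s + 1)(s^2 + 9s + 20).
Factor s^2 + 9s + 20: two numbers with sum -9 and product 20 are -4 and -5, so s^2 + 9s + 20 = (s + 4)(s + 5).
Hence p(s) = (s + 1) (s + 4) (s + 5), with roots -5, -4, -1.
The eigenvalues -5, -4, -1 are distinct and real, so A is diagonalisable and x(t) = e^{At} x(0) = V diag(e^{λ_i t}) V^{-1} x(0), where the columns of V are the eigenvectors.
λ = -5: A - (-5)I = [[-2, -1, 2], [18, 5, -2], [6, 1, 2]]. v must be orthogonal to every row; (row 1) × (row 2) = [-8, 32, 8], so take v_1 = [1, -4, -1]^T.
λ = -4: A - (-4)I = [[-3, -1, 2], [18, 4, -2], [6, 1, 1]]. v must be orthogonal to every row; (row 1) × (row 2) = [-6, 30, 6], so take v_2 = [-1, 5, 1]^T.
λ = -1: A - (-1)I = [[-6, -1, 2], [18, 1, -2], [6, 1, -2]]. v must be orthogonal to every row; (row 1) × (row 2) = [0, 24, 12], so take v_3 = [0, 2, 1]^T.
V = [v_1 v_2 v_3] = [[1, -1, 0], [-4, 5, 2], [-1, 1, 1]] has det V = 1, so V^{-1} = adj(V)/det V = [[3, 1, -2], [2, 1, -2], [1, 0, 1]].
Modal coordinates z(0) = V^{-1} x(0): 3·(-3) + 1·0 + (-2)·(-1) = -7; 2·(-3) + 1·0 + (-2)·(-1) = -4; 1·(-3) + 0·0 + 1·(-1) = -4; so z(0) = [-7, -4, -4]^T.
x_1(t) = Σ_i (v_i)_1 · z_i(0) · e^{λ_i t} (row 1 of V times the modal terms).
x_1(1.0) = 1·(-7)·e^{-5·1.0} + (-1)·(-4)·e^{-4·1.0} + 0·(-4)·e^{-1·1.0} = (-7)·0.006738 + 4·0.018316 + 0·0.367879 = 0.0261.

0.0261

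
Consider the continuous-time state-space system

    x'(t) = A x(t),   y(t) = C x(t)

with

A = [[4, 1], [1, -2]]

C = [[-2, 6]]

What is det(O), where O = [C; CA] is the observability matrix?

40

CA = [[-2, -14]]
Observability matrix O = [C; CA] = [[-2, 6], [-2, -14]]
det(O) = (-2)·(-14) - 6·(-2) = 28 - (-12) = 40
Since det(O) ≠ 0, rank(O) = 2 and the system is completely observable.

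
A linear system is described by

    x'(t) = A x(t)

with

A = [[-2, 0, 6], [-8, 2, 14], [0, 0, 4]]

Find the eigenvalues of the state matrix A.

det(sI - A) = s^3 - (tr A)s^2 + (M11 + M22 + M33)s - det A, where Mii is the 2×2 principal minor of A obtained by deleting row i and column i.
tr A = (-2) + 2 + 4 = 4; M11 = 2·4 - 14·0 = 8 - 0 = 8; M22 = (-2)·4 - 6·0 = -8 - 0 = -8; M33 = (-2)·2 - 0·(-8) = -4 - 0 = -4; sum of minors = -4.
det A = (-2)·(2·4 - 14·0) - 0·((-8)·4 - 14·0) + 6·((-8)·0 - 2·0) = (-2)·8 - 0·(-32) + 6·0 = -16.
So p(s) = det(sI - A) = s^3 - 4s^2 - 4s + 16.
Rational-root test: any integer root divides 16. Testing small divisors, s = -2 works: p(-2) = -8 + (-16) + 8 + 16 = 0, so (s + 2) is a factor.
Dividing, p(s) = (s + 2)(s^2 - 6s + 8).
Factor s^2 - 6s + 8: two numbers with sum 6 and product 8 are 4 and 2, so s^2 - 6s + 8 = (s - 4)(s - 2).
Hence p(s) = (s - 4) (s - 2) (s + 2), with roots -2, 2, 4.
At least one eigenvalue has non-negative real part, so the system is not asymptotically stable.

-2, 2, 4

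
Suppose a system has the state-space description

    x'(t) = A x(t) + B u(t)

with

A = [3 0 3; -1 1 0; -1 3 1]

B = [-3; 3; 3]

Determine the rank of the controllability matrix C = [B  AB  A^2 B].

3

AB = [[0], [6], [15]]
A^2B = [[45], [6], [33]]
Controllability matrix C = [B  AB  A^2B] = [[-3, 0, 45], [3, 6, 6], [3, 15, 33]]
det(C) = (-3)·(6·33 - 6·15) - 0·(3·33 - 6·3) + 45·(3·15 - 6·3) = (-3)·108 - 0·81 + 45·27 = 891 ≠ 0, so rank(C) = 3.
rank(C) = 3 = n, so the pair (A, B) is completely controllable.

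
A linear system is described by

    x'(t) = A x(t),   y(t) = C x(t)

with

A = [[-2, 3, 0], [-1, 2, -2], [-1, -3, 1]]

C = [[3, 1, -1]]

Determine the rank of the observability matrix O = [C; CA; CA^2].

3

CA = [[-6, 14, -3]]
CA^2 = [[1, 19, -31]]
Observability matrix O = [C; CA; CA^2] = [[3, 1, -1], [-6, 14, -3], [1, 19, -31]]
det(O) = 3·(14·(-31) - (-3)·19) - 1·((-6)·(-31) - (-3)·1) + (-1)·((-6)·19 - 14·1) = 3·(-377) - 1·189 + (-1)·(-128) = -1192 ≠ 0, so rank(O) = 3.
rank(O) = 3 = n, so the pair (A, C) is completely observable.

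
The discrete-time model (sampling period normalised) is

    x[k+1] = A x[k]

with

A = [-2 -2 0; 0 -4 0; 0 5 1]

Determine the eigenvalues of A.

det(zI - A) = z^3 - (tr A)z^2 + (M11 + M22 + M33)z - det A, where Mii is the 2×2 principal minor of A obtained by deleting row i and column i.
tr A = (-2) + (-4) + 1 = -5; M11 = (-4)·1 - 0·5 = -4 - 0 = -4; M22 = (-2)·1 - 0·0 = -2 - 0 = -2; M33 = (-2)·(-4) - (-2)·0 = 8 - 0 = 8; sum of minors = 2.
det A = (-2)·((-4)·1 - 0·5) - (-2)·(0·1 - 0·0) + 0·(0·5 - (-4)·0) = (-2)·(-4) - (-2)·0 + 0·0 = 8.
So p(z) = det(zI - A) = z^3 + 5z^2 + 2z - 8.
Rational-root test: any integer root divides -8. Testing small divisors, z = 1 works: p(1) = 1 + 5 + 2 + (-8) = 0, so (z - 1) is a factor.
Dividing, p(z) = (z - 1)(z^2 + 6z + 8).
Factor z^2 + 6z + 8: two numbers with sum -6 and product 8 are -2 and -4, so z^2 + 6z + 8 = (z + 2)(z + 4).
Hence p(z) = (z - 1) (z + 2) (z + 4), with roots -4, -2, 1.

-4, -2, 1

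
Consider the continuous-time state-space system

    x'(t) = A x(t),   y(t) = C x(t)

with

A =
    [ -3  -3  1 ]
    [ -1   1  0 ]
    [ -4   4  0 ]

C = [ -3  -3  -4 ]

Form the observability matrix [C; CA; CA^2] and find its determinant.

CA = [[28, -10, -3]]
CA^2 = [[-62, -106, 28]]
Observability matrix O = [C; CA; CA^2] = [[-3, -3, -4], [28, -10, -3], [-62, -106, 28]]
Expanding along the first row, det(O) = (-3)·((-10)·28 - (-3)·(-106)) - (-3)·(28·28 - (-3)·(-62)) + (-4)·(28·(-106) - (-10)·(-62)) = (-3)·(-598) - (-3)·598 + (-4)·(-3588) = 17940
Since det(O) ≠ 0, rank(O) = 3 and the system is completely observable.

17940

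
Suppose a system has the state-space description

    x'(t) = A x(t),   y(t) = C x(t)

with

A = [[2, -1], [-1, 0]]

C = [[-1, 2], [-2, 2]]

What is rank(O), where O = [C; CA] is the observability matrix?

2

CA = [[-4, 1], [-6, 2]]
Observability matrix O = [C; CA] = [[-1, 2], [-2, 2], [-4, 1], [-6, 2]]
Take the 2×2 submatrix of O formed by rows 1, 2: [[-1, 2], [-2, 2]]. Its determinant is (-1)·2 - 2·(-2) = -2 - (-4) = 2 ≠ 0.
So rank(O) ≥ 2; since O has 2 columns, rank(O) = 2.
rank(O) = 2 = n, so the pair (A, C) is completely observable.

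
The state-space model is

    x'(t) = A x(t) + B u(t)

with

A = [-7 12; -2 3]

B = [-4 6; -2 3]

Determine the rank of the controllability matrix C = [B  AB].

1

AB = [[4, -6], [2, -3]]
Controllability matrix C = [B  AB] = [[-4, 6, 4, -6], [-2, 3, 2, -3]]
Every column of C is a scalar multiple of column 1 = [-4, -2] (multipliers 1, -3/2, -1, 3/2), so the columns span a one-dimensional space.
C ≠ 0, hence rank(C) = 1.
rank(C) = 1 < n = 2, so the pair (A, B) is not completely controllable.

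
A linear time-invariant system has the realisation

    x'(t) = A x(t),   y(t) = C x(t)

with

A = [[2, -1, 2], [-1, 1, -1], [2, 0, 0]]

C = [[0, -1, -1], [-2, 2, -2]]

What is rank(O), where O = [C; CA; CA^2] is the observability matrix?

CA = [[-1, -1, 1], [-10, 4, -6]]
CA^2 = [[1, 0, -1], [-36, 14, -24]]
Observability matrix O = [C; CA; CA^2] = [[0, -1, -1], [-2, 2, -2], [-1, -1, 1], [-10, 4, -6], [1, 0, -1], [-36, 14, -24]]
Take the 3×3 submatrix of O formed by rows 1, 2, 3: [[0, -1, -1], [-2, 2, -2], [-1, -1, 1]]. Its determinant is 0·(2·1 - (-2)·(-1)) - (-1)·((-2)·1 - (-2)·(-1)) + (-1)·((-2)·(-1) - 2·(-1)) = 0·0 - (-1)·(-4) + (-1)·4 = -8 ≠ 0.
So rank(O) ≥ 3; since O has 3 columns, rank(O) = 3.
rank(O) = 3 = n, so the pair (A, C) is completely observable.

3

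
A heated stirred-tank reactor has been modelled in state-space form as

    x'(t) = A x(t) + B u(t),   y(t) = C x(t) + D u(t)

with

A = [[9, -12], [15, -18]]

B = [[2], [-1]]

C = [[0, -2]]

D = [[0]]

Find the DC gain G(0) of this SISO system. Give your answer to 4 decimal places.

G(0) = C(-A)^{-1}B + D = -C A^{-1} B + D.
det A = 18, so A^{-1} = (1/18)·adj(A) = [[-1, 2/3], [-5/6, 1/2]]
A^{-1} B = [-8/3, -13/6]^T
C A^{-1} B = 13/3
G(0) = D - C A^{-1} B = 0 - (13/3) = -13/3 ≈ -4.3333

-4.3333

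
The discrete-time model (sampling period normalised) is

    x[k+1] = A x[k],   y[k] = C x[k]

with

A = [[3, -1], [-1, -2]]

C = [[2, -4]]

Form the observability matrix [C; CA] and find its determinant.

CA = [[10, 6]]
Observability matrix O = [C; CA] = [[2, -4], [10, 6]]
det(O) = 2·6 - (-4)·10 = 12 - (-40) = 52
Since det(O) ≠ 0, rank(O) = 2 and the system is completely observable.

52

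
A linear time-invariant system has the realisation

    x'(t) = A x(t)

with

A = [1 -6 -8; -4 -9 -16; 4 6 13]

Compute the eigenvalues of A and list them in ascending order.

-3, 3, 5

det(sI - A) = s^3 - (tr A)s^2 + (M11 + M22 + M33)s - det A, where Mii is the 2×2 principal minor of A obtained by deleting row i and column i.
tr A = 1 + (-9) + 13 = 5; M11 = (-9)·13 - (-16)·6 = -117 - (-96) = -21; M22 = 1·13 - (-8)·4 = 13 - (-32) = 45; M33 = 1·(-9) - (-6)·(-4) = -9 - 24 = -33; sum of minors = -9.
det A = 1·((-9)·13 - (-16)·6) - (-6)·((-4)·13 - (-16)·4) + (-8)·((-4)·6 - (-9)·4) = 1·(-21) - (-6)·12 + (-8)·12 = -45.
So p(s) = det(sI - A) = s^3 - 5s^2 - 9s + 45.
Rational-root test: any integer root divides 45. Testing small divisors, s = -3 works: p(-3) = -27 + (-45) + 27 + 45 = 0, so (s + 3) is a factor.
Dividing, p(s) = (s + 3)(s^2 - 8s + 15).
Factor s^2 - 8s + 15: two numbers with sum 8 and product 15 are 5 and 3, so s^2 - 8s + 15 = (s - 5)(s - 3).
Hence p(s) = (s - 5) (s - 3) (s + 3), with roots -3, 3, 5.
At least one eigenvalue has non-negative real part, so the system is not asymptotically stable.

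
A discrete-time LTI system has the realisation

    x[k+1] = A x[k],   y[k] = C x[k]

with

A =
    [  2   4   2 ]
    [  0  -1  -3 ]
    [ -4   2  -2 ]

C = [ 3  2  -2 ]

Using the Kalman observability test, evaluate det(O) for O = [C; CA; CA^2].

CA = [[14, 6, 4]]
CA^2 = [[12, 58, 2]]
Observability matrix O = [C; CA; CA^2] = [[3, 2, -2], [14, 6, 4], [12, 58, 2]]
Expanding along the first row, det(O) = 3·(6·2 - 4·58) - 2·(14·2 - 4·12) + (-2)·(14·58 - 6·12) = 3·(-220) - 2·(-20) + (-2)·740 = -2100
Since det(O) ≠ 0, rank(O) = 3 and the system is completely observable.

-2100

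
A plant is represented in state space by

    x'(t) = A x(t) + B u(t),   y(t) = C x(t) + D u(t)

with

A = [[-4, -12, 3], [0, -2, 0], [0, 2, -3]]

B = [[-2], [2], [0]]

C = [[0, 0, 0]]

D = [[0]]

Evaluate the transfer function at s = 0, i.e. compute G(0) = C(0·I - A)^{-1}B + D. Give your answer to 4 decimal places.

0.0000

G(0) = C(-A)^{-1}B + D = -C A^{-1} B + D.
det A = -24, so A^{-1} = (1/-24)·adj(A) = [[-1/4, 5/4, -1/4], [0, -1/2, 0], [0, -1/3, -1/3]]
A^{-1} B = [3, -1, -2/3]^T
C A^{-1} B = 0
G(0) = D - C A^{-1} B = 0 - (0) = 0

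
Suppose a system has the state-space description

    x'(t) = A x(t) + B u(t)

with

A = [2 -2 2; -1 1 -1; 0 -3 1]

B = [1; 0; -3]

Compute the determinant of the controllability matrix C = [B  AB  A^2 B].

AB = [[-4], [2], [-3]]
A^2B = [[-18], [9], [-9]]
Controllability matrix C = [B  AB  A^2B] = [[1, -4, -18], [0, 2, 9], [-3, -3, -9]]
Expanding along the first row, det(C) = 1·(2·(-9) - 9·(-3)) - (-4)·(0·(-9) - 9·(-3)) + (-18)·(0·(-3) - 2·(-3)) = 1·9 - (-4)·27 + (-18)·6 = 9
Since det(C) ≠ 0, rank(C) = 3 and the system is completely controllable.

9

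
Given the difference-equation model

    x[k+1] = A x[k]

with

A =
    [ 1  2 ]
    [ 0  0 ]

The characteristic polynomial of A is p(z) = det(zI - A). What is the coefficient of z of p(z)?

For a 2×2 matrix, det(zI - A) = z^2 - (tr A)z + det A.
tr A = 1, det A = 0.
So p(z) = z^2 - z.
The coefficient of z is -1.

-1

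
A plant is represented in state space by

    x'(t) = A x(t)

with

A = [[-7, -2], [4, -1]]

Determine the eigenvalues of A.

det(sI - A) = s^2 - (tr A)s + det A, with tr A = (-7) + (-1) = -8 and det A = (-7)·(-1) - (-2)·4 = 7 - (-8) = 15.
So p(s) = det(sI - A) = s^2 + 8s + 15.
Factor s^2 + 8s + 15: two numbers with sum -8 and product 15 are -3 and -5, so s^2 + 8s + 15 = (s + 3)(s + 5).
Hence p(s) = (s + 3) (s + 5), with roots -5, -3.
All eigenvalues have negative real part, so the system is asymptotically stable.

-5, -3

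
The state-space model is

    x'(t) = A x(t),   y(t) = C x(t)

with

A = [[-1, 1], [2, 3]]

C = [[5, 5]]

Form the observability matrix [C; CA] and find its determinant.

CA = [[5, 20]]
Observability matrix O = [C; CA] = [[5, 5], [5, 20]]
det(O) = 5·20 - 5·5 = 100 - 25 = 75
Since det(O) ≠ 0, rank(O) = 2 and the system is completely observable.

75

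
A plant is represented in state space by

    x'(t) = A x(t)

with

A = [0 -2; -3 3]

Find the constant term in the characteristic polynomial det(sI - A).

-6

For a 2×2 matrix, det(sI - A) = s^2 - (tr A)s + det A.
tr A = 3, det A = -6.
So p(s) = s^2 - 3s - 6.
The constant term is -6.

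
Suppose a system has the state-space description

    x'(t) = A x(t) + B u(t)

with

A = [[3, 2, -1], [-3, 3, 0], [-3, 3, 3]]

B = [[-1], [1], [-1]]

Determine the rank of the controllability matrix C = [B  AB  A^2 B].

AB = [[0], [6], [3]]
A^2B = [[9], [18], [27]]
Controllability matrix C = [B  AB  A^2B] = [[-1, 0, 9], [1, 6, 18], [-1, 3, 27]]
det(C) = (-1)·(6·27 - 18·3) - 0·(1·27 - 18·(-1)) + 9·(1·3 - 6·(-1)) = (-1)·108 - 0·45 + 9·9 = -27 ≠ 0, so rank(C) = 3.
rank(C) = 3 = n, so the pair (A, B) is completely controllable.

3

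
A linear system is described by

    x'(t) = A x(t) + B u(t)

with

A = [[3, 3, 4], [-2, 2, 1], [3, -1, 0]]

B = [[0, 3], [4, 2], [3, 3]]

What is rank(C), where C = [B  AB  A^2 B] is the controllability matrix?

3

AB = [[24, 27], [11, 1], [-4, 7]]
A^2B = [[89, 112], [-30, -45], [61, 80]]
Controllability matrix C = [B  AB  A^2B] = [[0, 3, 24, 27, 89, 112], [4, 2, 11, 1, -30, -45], [3, 3, -4, 7, 61, 80]]
Take the 3×3 submatrix of C formed by columns 1, 2, 3: [[0, 3, 24], [4, 2, 11], [3, 3, -4]]. Its determinant is 0·(2·(-4) - 11·3) - 3·(4·(-4) - 11·3) + 24·(4·3 - 2·3) = 0·(-41) - 3·(-49) + 24·6 = 291 ≠ 0.
So rank(C) ≥ 3; since C has 3 rows, rank(C) = 3.
rank(C) = 3 = n, so the pair (A, B) is completely controllable.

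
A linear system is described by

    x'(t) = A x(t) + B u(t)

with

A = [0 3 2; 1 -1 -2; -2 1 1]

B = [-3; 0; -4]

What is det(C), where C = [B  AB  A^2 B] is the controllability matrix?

-611

AB = [[-8], [5], [2]]
A^2B = [[19], [-17], [23]]
Controllability matrix C = [B  AB  A^2B] = [[-3, -8, 19], [0, 5, -17], [-4, 2, 23]]
Expanding along the first row, det(C) = (-3)·(5·23 - (-17)·2) - (-8)·(0·23 - (-17)·(-4)) + 19·(0·2 - 5·(-4)) = (-3)·149 - (-8)·(-68) + 19·20 = -611
Since det(C) ≠ 0, rank(C) = 3 and the system is completely controllable.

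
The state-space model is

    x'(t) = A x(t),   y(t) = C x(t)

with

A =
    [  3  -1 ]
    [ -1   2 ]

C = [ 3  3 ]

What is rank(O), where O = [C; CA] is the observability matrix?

2

CA = [[6, 3]]
Observability matrix O = [C; CA] = [[3, 3], [6, 3]]
det(O) = 3·3 - 3·6 = 9 - 18 = -9 ≠ 0, so rank(O) = 2.
rank(O) = 2 = n, so the pair (A, C) is completely observable.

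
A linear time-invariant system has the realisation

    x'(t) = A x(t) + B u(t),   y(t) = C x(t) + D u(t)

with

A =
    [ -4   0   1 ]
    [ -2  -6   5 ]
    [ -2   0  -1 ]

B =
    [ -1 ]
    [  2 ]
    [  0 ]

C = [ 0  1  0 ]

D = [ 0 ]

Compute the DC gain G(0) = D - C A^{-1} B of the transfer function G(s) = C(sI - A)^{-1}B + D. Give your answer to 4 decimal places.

0.6667

G(0) = C(-A)^{-1}B + D = -C A^{-1} B + D.
det A = -36, so A^{-1} = (1/-36)·adj(A) = [[-1/6, 0, -1/6], [1/3, -1/6, -1/2], [1/3, 0, -2/3]]
A^{-1} B = [1/6, -2/3, -1/3]^T
C A^{-1} B = -2/3
G(0) = D - C A^{-1} B = 0 - (-2/3) = 2/3 ≈ 0.6667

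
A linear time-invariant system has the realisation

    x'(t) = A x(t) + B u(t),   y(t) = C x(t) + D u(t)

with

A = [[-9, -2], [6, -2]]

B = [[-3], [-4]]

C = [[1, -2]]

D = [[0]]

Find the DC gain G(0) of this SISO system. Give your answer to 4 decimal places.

G(0) = C(-A)^{-1}B + D = -C A^{-1} B + D.
det A = 30, so A^{-1} = (1/30)·adj(A) = [[-1/15, 1/15], [-1/5, -3/10]]
A^{-1} B = [-1/15, 9/5]^T
C A^{-1} B = -11/3
G(0) = D - C A^{-1} B = 0 - (-11/3) = 11/3 ≈ 3.6667

3.6667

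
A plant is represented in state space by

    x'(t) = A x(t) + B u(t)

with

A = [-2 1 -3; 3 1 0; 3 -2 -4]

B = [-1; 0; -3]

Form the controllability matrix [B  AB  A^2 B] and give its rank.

AB = [[11], [-3], [9]]
A^2B = [[-52], [30], [3]]
Controllability matrix C = [B  AB  A^2B] = [[-1, 11, -52], [0, -3, 30], [-3, 9, 3]]
det(C) = (-1)·((-3)·3 - 30·9) - 11·(0·3 - 30·(-3)) + (-52)·(0·9 - (-3)·(-3)) = (-1)·(-279) - 11·90 + (-52)·(-9) = -243 ≠ 0, so rank(C) = 3.
rank(C) = 3 = n, so the pair (A, B) is completely controllable.

3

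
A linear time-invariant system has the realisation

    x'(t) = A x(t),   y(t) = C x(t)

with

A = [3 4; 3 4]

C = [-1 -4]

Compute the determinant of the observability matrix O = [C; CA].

-40

CA = [[-15, -20]]
Observability matrix O = [C; CA] = [[-1, -4], [-15, -20]]
det(O) = (-1)·(-20) - (-4)·(-15) = 20 - 60 = -40
Since det(O) ≠ 0, rank(O) = 2 and the system is completely observable.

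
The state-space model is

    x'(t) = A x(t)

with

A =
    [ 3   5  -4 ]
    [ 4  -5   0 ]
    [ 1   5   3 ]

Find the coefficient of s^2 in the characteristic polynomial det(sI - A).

-1

Expand det(sI - A) for the 3×3 matrix.
p(s) = s^3 - s^2 - 37s + 205.
(Check: constant term = det(-A) = (-1)^3 det A = 205; coefficient of s^2 = -tr A = -1.)
The coefficient of s^2 is -1.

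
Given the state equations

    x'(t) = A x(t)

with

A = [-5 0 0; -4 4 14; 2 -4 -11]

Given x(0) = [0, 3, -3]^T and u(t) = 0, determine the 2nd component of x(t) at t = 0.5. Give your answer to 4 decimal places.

det(sI - A) = s^3 - (tr A)s^2 + (M11 + M22 + M33)s - det A, where Mii is the 2×2 principal minor of A obtained by deleting row i and column i.
tr A = (-5) + 4 + (-11) = -12; M11 = 4·(-11) - 14·(-4) = -44 - (-56) = 12; M22 = (-5)·(-11) - 0·2 = 55 - 0 = 55; M33 = (-5)·4 - 0·(-4) = -20 - 0 = -20; sum of minors = 47.
det A = (-5)·(4·(-11) - 14·(-4)) - 0·((-4)·(-11) - 14·2) + 0·((-4)·(-4) - 4·2) = (-5)·12 - 0·16 + 0·8 = -60.
So p(s) = det(sI - A) = s^3 + 12s^2 + 47s + 60.
Rational-root test: any integer root divides 60. Testing small divisors, s = -3 works: p(-3) = -27 + 108 + (-141) + 60 = 0, so (s + 3) is a factor.
Dividing, p(s) = (s + 3)(s^2 + 9s + 20).
Factor s^2 + 9s + 20: two numbers with sum -9 and product 20 are -4 and -5, so s^2 + 9s + 20 = (s + 4)(s + 5).
Hence p(s) = (s + 3) (s + 4) (s + 5), with roots -5, -4, -3.
The eigenvalues -5, -4, -3 are distinct and real, so A is diagonalisable and x(t) = e^{At} x(0) = V diag(e^{λ_i t}) V^{-1} x(0), where the columns of V are the eigenvectors.
λ = -5: A - (-5)I = [[0, 0, 0], [-4, 9, 14], [2, -4, -6]]. v must be orthogonal to every row; (row 2) × (row 3) = [2, 4, -2], so take v_1 = [1, 2, -1]^T.
λ = -4: A - (-4)I = [[-1, 0, 0], [-4, 8, 14], [2, -4, -7]]. v must be orthogonal to every row; (row 1) × (row 2) = [0, 14, -8], so take v_2 = [0, -7, 4]^T.
λ = -3: A - (-3)I = [[-2, 0, 0], [-4, 7, 14], [2, -4, -8]]. v must be orthogonal to every row; (row 1) × (row 2) = [0, 28, -14], so take v_3 = [0, -2, 1]^T.
V = [v_1 v_2 v_3] = [[1, 0, 0], [2, -7, -2], [-1, 4, 1]] has det V = 1, so V^{-1} = adj(V)/det V = [[1, 0, 0], [0, 1, 2], [1, -4, -7]].
Modal coordinates z(0) = V^{-1} x(0): 1·0 + 0·3 + 0·(-3) = 0; 0·0 + 1·3 + 2·(-3) = -3; 1·0 + (-4)·3 + (-7)·(-3) = 9; so z(0) = [0, -3, 9]^T.
x_2(t) = Σ_i (v_i)_2 · z_i(0) · e^{λ_i t} (row 2 of V times the modal terms).
x_2(0.5) = 2·0·e^{-5·0.5} + (-7)·(-3)·e^{-4·0.5} + (-2)·9·e^{-3·0.5} = 0·0.082085 + 21·0.135335 + (-18)·0.223130 = -1.1743.

-1.1743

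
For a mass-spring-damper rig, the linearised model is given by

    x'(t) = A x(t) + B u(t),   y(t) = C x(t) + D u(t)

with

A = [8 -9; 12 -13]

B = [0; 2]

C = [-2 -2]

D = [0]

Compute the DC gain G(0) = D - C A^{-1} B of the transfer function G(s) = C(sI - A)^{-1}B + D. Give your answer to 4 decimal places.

G(0) = C(-A)^{-1}B + D = -C A^{-1} B + D.
det A = 4, so A^{-1} = (1/4)·adj(A) = [[-13/4, 9/4], [-3, 2]]
A^{-1} B = [9/2, 4]^T
C A^{-1} B = -17
G(0) = D - C A^{-1} B = 0 - (-17) = 17

17.0000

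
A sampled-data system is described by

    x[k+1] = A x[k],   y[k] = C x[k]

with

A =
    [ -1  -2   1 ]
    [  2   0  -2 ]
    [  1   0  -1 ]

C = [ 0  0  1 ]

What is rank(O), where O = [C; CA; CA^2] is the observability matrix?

CA = [[1, 0, -1]]
CA^2 = [[-2, -2, 2]]
Observability matrix O = [C; CA; CA^2] = [[0, 0, 1], [1, 0, -1], [-2, -2, 2]]
det(O) = 0·(0·2 - (-1)·(-2)) - 0·(1·2 - (-1)·(-2)) + 1·(1·(-2) - 0·(-2)) = 0·(-2) - 0·0 + 1·(-2) = -2 ≠ 0, so rank(O) = 3.
rank(O) = 3 = n, so the pair (A, C) is completely observable.

3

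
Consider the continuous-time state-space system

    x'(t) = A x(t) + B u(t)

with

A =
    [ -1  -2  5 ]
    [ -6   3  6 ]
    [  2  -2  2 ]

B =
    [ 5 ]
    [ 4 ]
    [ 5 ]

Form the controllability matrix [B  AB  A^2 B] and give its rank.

AB = [[12], [12], [12]]
A^2B = [[24], [36], [24]]
Controllability matrix C = [B  AB  A^2B] = [[5, 12, 24], [4, 12, 36], [5, 12, 24]]
The rows r1, r2, r3 of C are linearly dependent: -r1 + r3 = 0 (check each entry), so rank(C) ≤ 2.
The 2×2 minor from rows 1, 2, columns 1, 2 is 5·12 - 12·4 = 60 - 48 = 12 ≠ 0, so rank(C) = 2.
rank(C) = 2 < n = 3, so the pair (A, B) is not completely controllable.

2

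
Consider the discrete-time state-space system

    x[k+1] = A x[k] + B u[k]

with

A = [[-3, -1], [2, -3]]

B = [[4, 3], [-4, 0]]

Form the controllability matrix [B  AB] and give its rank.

AB = [[-8, -9], [20, 6]]
Controllability matrix C = [B  AB] = [[4, 3, -8, -9], [-4, 0, 20, 6]]
Take the 2×2 submatrix of C formed by columns 1, 2: [[4, 3], [-4, 0]]. Its determinant is 4·0 - 3·(-4) = 0 - (-12) = 12 ≠ 0.
So rank(C) ≥ 2; since C has 2 rows, rank(C) = 2.
rank(C) = 2 = n, so the pair (A, B) is completely controllable.

2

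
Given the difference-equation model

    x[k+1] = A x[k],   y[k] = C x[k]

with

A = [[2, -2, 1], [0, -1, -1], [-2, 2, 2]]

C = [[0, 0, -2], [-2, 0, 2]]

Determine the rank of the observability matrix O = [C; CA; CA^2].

3

CA = [[4, -4, -4], [-8, 8, 2]]
CA^2 = [[16, -12, 0], [-20, 12, -12]]
Observability matrix O = [C; CA; CA^2] = [[0, 0, -2], [-2, 0, 2], [4, -4, -4], [-8, 8, 2], [16, -12, 0], [-20, 12, -12]]
Take the 3×3 submatrix of O formed by rows 1, 2, 3: [[0, 0, -2], [-2, 0, 2], [4, -4, -4]]. Its determinant is 0·(0·(-4) - 2·(-4)) - 0·((-2)·(-4) - 2·4) + (-2)·((-2)·(-4) - 0·4) = 0·8 - 0·0 + (-2)·8 = -16 ≠ 0.
So rank(O) ≥ 3; since O has 3 columns, rank(O) = 3.
rank(O) = 3 = n, so the pair (A, C) is completely observable.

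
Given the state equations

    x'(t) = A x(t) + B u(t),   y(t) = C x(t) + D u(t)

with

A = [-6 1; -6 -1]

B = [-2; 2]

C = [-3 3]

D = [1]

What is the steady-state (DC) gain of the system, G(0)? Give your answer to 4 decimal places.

7.0000

G(0) = C(-A)^{-1}B + D = -C A^{-1} B + D.
det A = 12, so A^{-1} = (1/12)·adj(A) = [[-1/12, -1/12], [1/2, -1/2]]
A^{-1} B = [0, -2]^T
C A^{-1} B = -6
G(0) = D - C A^{-1} B = 1 - (-6) = 7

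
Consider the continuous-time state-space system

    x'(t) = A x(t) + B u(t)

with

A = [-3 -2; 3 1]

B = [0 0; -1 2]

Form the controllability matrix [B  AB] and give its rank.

2

AB = [[2, -4], [-1, 2]]
Controllability matrix C = [B  AB] = [[0, 0, 2, -4], [-1, 2, -1, 2]]
Take the 2×2 submatrix of C formed by columns 1, 3: [[0, 2], [-1, -1]]. Its determinant is 0·(-1) - 2·(-1) = 0 - (-2) = 2 ≠ 0.
So rank(C) ≥ 2; since C has 2 rows, rank(C) = 2.
rank(C) = 2 = n, so the pair (A, B) is completely controllable.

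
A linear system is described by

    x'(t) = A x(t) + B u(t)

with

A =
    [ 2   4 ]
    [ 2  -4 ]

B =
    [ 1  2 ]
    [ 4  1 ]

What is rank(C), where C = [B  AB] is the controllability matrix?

AB = [[18, 8], [-14, 0]]
Controllability matrix C = [B  AB] = [[1, 2, 18, 8], [4, 1, -14, 0]]
Take the 2×2 submatrix of C formed by columns 1, 2: [[1, 2], [4, 1]]. Its determinant is 1·1 - 2·4 = 1 - 8 = -7 ≠ 0.
So rank(C) ≥ 2; since C has 2 rows, rank(C) = 2.
rank(C) = 2 = n, so the pair (A, B) is completely controllable.

2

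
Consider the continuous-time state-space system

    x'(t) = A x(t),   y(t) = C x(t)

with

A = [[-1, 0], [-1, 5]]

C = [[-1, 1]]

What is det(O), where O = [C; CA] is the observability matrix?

-5

CA = [[0, 5]]
Observability matrix O = [C; CA] = [[-1, 1], [0, 5]]
det(O) = (-1)·5 - 1·0 = -5 - 0 = -5
Since det(O) ≠ 0, rank(O) = 2 and the system is completely observable.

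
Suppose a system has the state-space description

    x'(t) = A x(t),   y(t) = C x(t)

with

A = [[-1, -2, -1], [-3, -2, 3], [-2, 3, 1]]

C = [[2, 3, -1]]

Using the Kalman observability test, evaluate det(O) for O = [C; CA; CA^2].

CA = [[-9, -13, 6]]
CA^2 = [[36, 62, -24]]
Observability matrix O = [C; CA; CA^2] = [[2, 3, -1], [-9, -13, 6], [36, 62, -24]]
Expanding along the first row, det(O) = 2·((-13)·(-24) - 6·62) - 3·((-9)·(-24) - 6·36) + (-1)·((-9)·62 - (-13)·36) = 2·(-60) - 3·0 + (-1)·(-90) = -30
Since det(O) ≠ 0, rank(O) = 3 and the system is completely observable.

-30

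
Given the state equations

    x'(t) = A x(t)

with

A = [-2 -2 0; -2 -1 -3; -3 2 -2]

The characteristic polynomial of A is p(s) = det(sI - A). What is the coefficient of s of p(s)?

10

Expand det(sI - A) for the 3×3 matrix.
p(s) = s^3 + 5s^2 + 10s + 26.
(Check: constant term = det(-A) = (-1)^3 det A = 26; coefficient of s^2 = -tr A = 5.)
The coefficient of s is 10.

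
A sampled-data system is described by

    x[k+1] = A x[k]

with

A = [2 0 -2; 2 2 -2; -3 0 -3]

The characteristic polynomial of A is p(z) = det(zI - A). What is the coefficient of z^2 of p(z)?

Expand det(zI - A) for the 3×3 matrix.
p(z) = z^3 - z^2 - 14z + 24.
(Check: constant term = det(-A) = (-1)^3 det A = 24; coefficient of z^2 = -tr A = -1.)
The coefficient of z^2 is -1.

-1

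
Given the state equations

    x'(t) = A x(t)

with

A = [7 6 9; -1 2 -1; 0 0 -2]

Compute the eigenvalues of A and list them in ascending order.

det(sI - A) = s^3 - (tr A)s^2 + (M11 + M22 + M33)s - det A, where Mii is the 2×2 principal minor of A obtained by deleting row i and column i.
tr A = 7 + 2 + (-2) = 7; M11 = 2·(-2) - (-1)·0 = -4 - 0 = -4; M22 = 7·(-2) - 9·0 = -14 - 0 = -14; M33 = 7·2 - 6·(-1) = 14 - (-6) = 20; sum of minors = 2.
det A = 7·(2·(-2) - (-1)·0) - 6·((-1)·(-2) - (-1)·0) + 9·((-1)·0 - 2·0) = 7·(-4) - 6·2 + 9·0 = -40.
So p(s) = det(sI - A) = s^3 - 7s^2 + 2s + 40.
Rational-root test: any integer root divides 40. Testing small divisors, s = -2 works: p(-2) = -8 + (-28) + (-4) + 40 = 0, so (s + 2) is a factor.
Dividing, p(s) = (s + 2)(s^2 - 9s + 20).
Factor s^2 - 9s + 20: two numbers with sum 9 and product 20 are 5 and 4, so s^2 - 9s + 20 = (s - 5)(s - 4).
Hence p(s) = (s - 5) (s - 4) (s + 2), with roots -2, 4, 5.
At least one eigenvalue has non-negative real part, so the system is not asymptotically stable.

-2, 4, 5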